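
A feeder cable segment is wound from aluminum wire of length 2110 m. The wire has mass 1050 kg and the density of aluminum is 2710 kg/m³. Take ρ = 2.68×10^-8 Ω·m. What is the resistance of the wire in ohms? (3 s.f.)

A = m/(density·L) = 1050/(2710×2110) = 1.8363e-04 m²
R = ρL/A = (2.68×10^-8)(2110)/(1.8363e-04) = 0.308 Ω

0.308 Ω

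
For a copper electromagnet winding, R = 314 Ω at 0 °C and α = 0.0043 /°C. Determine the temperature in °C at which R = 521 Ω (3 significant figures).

153 °C

R = R₀(1 + α(T − T₀)) ⇒ T = T₀ + (R/R₀ − 1)/α
T = 0 + (521/314 − 1)/0.0043 = 0 + (0.6592)/0.0043 = 153 °C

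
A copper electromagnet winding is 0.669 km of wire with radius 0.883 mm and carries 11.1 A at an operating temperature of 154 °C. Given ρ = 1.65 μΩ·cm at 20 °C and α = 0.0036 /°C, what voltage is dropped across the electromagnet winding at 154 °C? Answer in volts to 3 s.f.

74.2 V

ρ = 1.65 μΩ·cm = 1.65×10^-8 Ω·m
A = πr² = π(8.8300e-04 m)² = 2.449e-06 m²
R₍20₎ = ρL/A = (1.65×10^-8)(669)/(2.449e-06) = 4.506 Ω
R₍154₎ = R₍20₎(1 + αΔT) = 4.506 × (1 + 0.0036×134) = 6.68 Ω
V = IR = 11.1 × 6.68 = 74.2 V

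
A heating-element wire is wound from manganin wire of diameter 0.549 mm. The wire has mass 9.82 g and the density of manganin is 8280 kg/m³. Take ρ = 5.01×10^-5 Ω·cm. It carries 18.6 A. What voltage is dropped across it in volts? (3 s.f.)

197 V

ρ = 5.01×10^-5 Ω·cm = 5.01×10^-7 Ω·m
A = π(d/2)² = π(2.7450e-04 m)² = 2.3672e-07 m²
L = m/(density·A) = 0.00982/(8280×2.3672e-07) = 5.01 m
R = ρL/A = (5.01×10^-7)(5.01)/(2.3672e-07) = 10.6 Ω
V = IR = 18.6 × 10.6 = 197 V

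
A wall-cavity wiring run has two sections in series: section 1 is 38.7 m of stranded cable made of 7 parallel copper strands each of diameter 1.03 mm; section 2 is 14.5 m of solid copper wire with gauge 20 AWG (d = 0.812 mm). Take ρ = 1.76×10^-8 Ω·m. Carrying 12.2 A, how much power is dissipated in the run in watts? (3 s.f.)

Section 1: A_strand = π(5.1500e-04)² = 8.332e-07 m²; R₁ = ρL/(N·A_s) = (1.76×10^-8)(38.7)/(7×8.332e-07) = 0.1168 Ω
Section 2: A = π(0.812/2 mm)² = π(4.0600e-04 m)² = 5.178e-07 m²
R₂ = (1.76×10^-8)(14.5)/(5.178e-07) = 0.4928 Ω
R = R₁ + R₂ = 0.6096 Ω
P = I²R = (12.2)² × 0.6096 = 90.7 W

90.7 W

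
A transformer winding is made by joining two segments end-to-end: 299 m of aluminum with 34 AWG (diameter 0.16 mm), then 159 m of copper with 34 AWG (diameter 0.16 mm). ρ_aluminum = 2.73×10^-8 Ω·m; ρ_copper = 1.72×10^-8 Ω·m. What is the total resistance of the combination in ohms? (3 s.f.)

542 Ω

Segment 1: A = π(0.16/2 mm)² = π(8.0000e-05 m)² = 2.011e-08 m²
R₁ = ρL/A = (2.73×10^-8)(299)/(2.011e-08) = 406 Ω
R₂ = (1.72×10^-8)(159)/(2.011e-08) = 136 Ω
R = R₁ + R₂ = 542 Ω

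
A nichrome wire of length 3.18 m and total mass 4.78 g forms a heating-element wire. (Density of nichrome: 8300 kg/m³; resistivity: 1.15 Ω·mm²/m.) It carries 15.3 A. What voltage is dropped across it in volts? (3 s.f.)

309 V

ρ = 1.15 Ω·mm²/m = 1.15×10^-6 Ω·m
A = m/(density·L) = 0.00478/(8300×3.18) = 1.8110e-07 m²
R = ρL/A = (1.15×10^-6)(3.18)/(1.8110e-07) = 20.19 Ω
V = IR = 15.3 × 20.19 = 309 V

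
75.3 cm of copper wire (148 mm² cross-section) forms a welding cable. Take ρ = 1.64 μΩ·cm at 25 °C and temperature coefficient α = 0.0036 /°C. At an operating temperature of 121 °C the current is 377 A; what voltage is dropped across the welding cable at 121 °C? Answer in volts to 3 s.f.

0.0423 V

ρ = 1.64 μΩ·cm = 1.64×10^-8 Ω·m
A = 148 mm² = 1.480e-04 m²
R₍25₎ = ρL/A = (1.64×10^-8)(0.753)/(1.480e-04) = 8.344×10^-5 Ω
R₍121₎ = R₍25₎(1 + αΔT) = 8.344×10^-5 × (1 + 0.0036×96) = 1.123×10^-4 Ω
V = IR = 377 × 1.123×10^-4 = 0.0423 V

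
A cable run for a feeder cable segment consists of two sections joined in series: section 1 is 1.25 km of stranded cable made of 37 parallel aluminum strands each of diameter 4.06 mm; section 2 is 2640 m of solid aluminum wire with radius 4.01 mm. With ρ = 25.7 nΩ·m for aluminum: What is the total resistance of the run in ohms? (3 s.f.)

ρ = 25.7 nΩ·m = 2.57×10^-8 Ω·m
Section 1: A_strand = π(2.0300e-03)² = 1.295e-05 m²; R₁ = ρL/(N·A_s) = (2.57×10^-8)(1250)/(37×1.295e-05) = 0.06707 Ω
Section 2: A = πr² = π(4.0100e-03 m)² = 5.052e-05 m²
R₂ = (2.57×10^-8)(2640)/(5.052e-05) = 1.343 Ω
R = R₁ + R₂ = 1.41 Ω

1.41 Ω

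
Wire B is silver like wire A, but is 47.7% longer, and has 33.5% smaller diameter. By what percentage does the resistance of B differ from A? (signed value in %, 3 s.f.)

234%

R ∝ L/d², so R_B/R_A = (1 + 47.7/100) × (1 − 33.5/100)⁻²
= 1.477 × 2.261 = 3.34
(R_B − R_A)/R_A = 3.34 − 1 = 234%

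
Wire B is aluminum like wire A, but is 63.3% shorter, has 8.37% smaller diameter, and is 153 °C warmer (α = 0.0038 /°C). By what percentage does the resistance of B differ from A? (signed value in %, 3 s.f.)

-30.9%

R ∝ ρL/d² with ρ ∝ (1+αΔT), so R_B/R_A = (1 − 63.3/100) × (1 − 8.37/100)⁻² × (1 + 0.0038×153)
= 0.367 × 1.191 × 1.581 = 0.6913
(R_B − R_A)/R_A = 0.6913 − 1 = -30.9%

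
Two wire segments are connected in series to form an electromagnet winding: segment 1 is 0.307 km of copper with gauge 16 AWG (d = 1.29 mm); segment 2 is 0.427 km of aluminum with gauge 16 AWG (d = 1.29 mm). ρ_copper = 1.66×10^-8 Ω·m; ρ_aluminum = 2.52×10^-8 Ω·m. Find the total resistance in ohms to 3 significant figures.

Segment 1: A = π(1.29/2 mm)² = π(6.4500e-04 m)² = 1.307e-06 m²
R₁ = ρL/A = (1.66×10^-8)(307)/(1.307e-06) = 3.899 Ω
R₂ = (2.52×10^-8)(427)/(1.307e-06) = 8.233 Ω
R = R₁ + R₂ = 12.1 Ω

12.1 Ω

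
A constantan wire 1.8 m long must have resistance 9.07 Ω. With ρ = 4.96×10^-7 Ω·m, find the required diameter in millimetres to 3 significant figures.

A = ρL/R = (4.96×10^-7)(1.8)/(9.07) = 9.843e-08 m²
d = 2√(A/π) = 3.540e-04 m = 0.354 mm

0.354 mm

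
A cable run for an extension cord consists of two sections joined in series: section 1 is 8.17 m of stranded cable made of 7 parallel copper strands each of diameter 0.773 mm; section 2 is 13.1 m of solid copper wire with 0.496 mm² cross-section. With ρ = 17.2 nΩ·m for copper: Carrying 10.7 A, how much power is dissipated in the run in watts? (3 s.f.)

56.9 W

ρ = 17.2 nΩ·m = 1.72×10^-8 Ω·m
Section 1: A_strand = π(3.8650e-04)² = 4.693e-07 m²; R₁ = ρL/(N·A_s) = (1.72×10^-8)(8.17)/(7×4.693e-07) = 0.04278 Ω
Section 2: A = 0.496 mm² = 4.960e-07 m²
R₂ = (1.72×10^-8)(13.1)/(4.960e-07) = 0.4543 Ω
R = R₁ + R₂ = 0.4971 Ω
P = I²R = (10.7)² × 0.4971 = 56.9 W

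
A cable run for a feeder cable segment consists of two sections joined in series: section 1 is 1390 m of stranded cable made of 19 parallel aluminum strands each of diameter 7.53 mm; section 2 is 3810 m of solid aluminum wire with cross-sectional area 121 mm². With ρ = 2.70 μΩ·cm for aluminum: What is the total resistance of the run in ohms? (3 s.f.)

0.895 Ω

ρ = 2.70 μΩ·cm = 2.70×10^-8 Ω·m
Section 1: A_strand = π(3.7650e-03)² = 4.453e-05 m²; R₁ = ρL/(N·A_s) = (2.70×10^-8)(1390)/(19×4.453e-05) = 0.04436 Ω
Section 2: A = 121 mm² = 1.210e-04 m²
R₂ = (2.70×10^-8)(3810)/(1.210e-04) = 0.8502 Ω
R = R₁ + R₂ = 0.895 Ω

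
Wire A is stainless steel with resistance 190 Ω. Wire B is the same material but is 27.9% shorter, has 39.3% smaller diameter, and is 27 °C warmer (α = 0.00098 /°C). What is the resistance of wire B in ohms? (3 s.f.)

R ∝ ρL/d² with ρ ∝ (1+αΔT), so R_B/R_A = (1 − 27.9/100) × (1 − 39.3/100)⁻² × (1 + 0.00098×27)
= 0.721 × 2.714 × 1.026 = 2.009
R_B = 2.009 × 190 = 382 Ω

382 Ω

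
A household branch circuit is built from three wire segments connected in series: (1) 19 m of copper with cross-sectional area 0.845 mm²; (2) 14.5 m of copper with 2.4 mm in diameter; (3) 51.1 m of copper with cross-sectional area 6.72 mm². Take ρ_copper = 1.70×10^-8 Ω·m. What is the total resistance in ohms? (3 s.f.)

Seg 1: A = 0.845 mm² = 8.450e-07 m²
R_1 = (1.70×10^-8)(19)/(8.450e-07) = 0.3822 Ω
Seg 2: A = π(d/2)² = π(1.2000e-03 m)² = 4.524e-06 m²
R_2 = (1.70×10^-8)(14.5)/(4.524e-06) = 0.05449 Ω
Seg 3: A = 6.72 mm² = 6.720e-06 m²
R_3 = (1.70×10^-8)(51.1)/(6.720e-06) = 0.1293 Ω
R_total = R_1 + R_2 + R_3 = 0.566 Ω

0.566 Ω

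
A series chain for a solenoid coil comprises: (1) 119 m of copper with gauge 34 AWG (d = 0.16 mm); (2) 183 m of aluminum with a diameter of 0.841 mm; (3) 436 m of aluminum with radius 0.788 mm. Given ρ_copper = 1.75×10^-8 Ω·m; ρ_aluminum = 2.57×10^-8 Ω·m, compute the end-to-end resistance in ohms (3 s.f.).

118 Ω

Seg 1: A = π(0.16/2 mm)² = π(8.0000e-05 m)² = 2.011e-08 m²
R_1 = (1.75×10^-8)(119)/(2.011e-08) = 103.6 Ω
Seg 2: A = π(d/2)² = π(4.2050e-04 m)² = 5.555e-07 m²
R_2 = (2.57×10^-8)(183)/(5.555e-07) = 8.466 Ω
Seg 3: A = πr² = π(7.8800e-04 m)² = 1.951e-06 m²
R_3 = (2.57×10^-8)(436)/(1.951e-06) = 5.744 Ω
R_total = R_1 + R_2 + R_3 = 118 Ω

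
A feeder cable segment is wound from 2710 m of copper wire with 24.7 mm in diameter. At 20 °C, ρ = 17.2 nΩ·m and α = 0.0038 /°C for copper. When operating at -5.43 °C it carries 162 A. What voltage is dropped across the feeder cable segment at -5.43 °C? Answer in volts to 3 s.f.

ρ = 17.2 nΩ·m = 1.72×10^-8 Ω·m
A = π(d/2)² = π(1.2350e-02 m)² = 4.792e-04 m²
R₍20₎ = ρL/A = (1.72×10^-8)(2710)/(4.792e-04) = 0.09728 Ω
R₍-5.43₎ = R₍20₎(1 + αΔT) = 0.09728 × (1 + 0.0038×-25.4) = 0.08788 Ω
V = IR = 162 × 0.08788 = 14.2 V

14.2 V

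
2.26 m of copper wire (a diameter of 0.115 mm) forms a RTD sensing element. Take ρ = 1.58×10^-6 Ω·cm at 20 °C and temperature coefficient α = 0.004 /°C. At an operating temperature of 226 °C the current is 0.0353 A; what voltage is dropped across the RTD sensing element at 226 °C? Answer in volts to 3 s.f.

ρ = 1.58×10^-6 Ω·cm = 1.58×10^-8 Ω·m
A = π(d/2)² = π(5.7500e-05 m)² = 1.039e-08 m²
R₍20₎ = ρL/A = (1.58×10^-8)(2.26)/(1.039e-08) = 3.438 Ω
R₍226₎ = R₍20₎(1 + αΔT) = 3.438 × (1 + 0.004×206) = 6.271 Ω
V = IR = 0.0353 × 6.271 = 0.221 V

0.221 V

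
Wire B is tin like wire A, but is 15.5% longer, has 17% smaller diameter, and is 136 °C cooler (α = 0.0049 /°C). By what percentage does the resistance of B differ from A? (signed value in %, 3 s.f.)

R ∝ ρL/d² with ρ ∝ (1+αΔT), so R_B/R_A = (1 + 15.5/100) × (1 − 17/100)⁻² × (1 − 0.0049×136)
= 1.155 × 1.452 × 0.3336 = 0.5593
(R_B − R_A)/R_A = 0.5593 − 1 = -44.1%

-44.1%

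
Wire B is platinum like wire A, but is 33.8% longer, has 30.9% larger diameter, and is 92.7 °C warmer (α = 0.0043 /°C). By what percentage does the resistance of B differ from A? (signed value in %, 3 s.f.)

R ∝ ρL/d² with ρ ∝ (1+αΔT), so R_B/R_A = (1 + 33.8/100) × (1 + 30.9/100)⁻² × (1 + 0.0043×92.7)
= 1.338 × 0.5836 × 1.399 = 1.092
(R_B − R_A)/R_A = 1.092 − 1 = 9.21%

9.21%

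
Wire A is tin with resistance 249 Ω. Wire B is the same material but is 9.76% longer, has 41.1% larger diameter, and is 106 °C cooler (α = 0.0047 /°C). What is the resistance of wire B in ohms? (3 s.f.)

R ∝ ρL/d² with ρ ∝ (1+αΔT), so R_B/R_A = (1 + 9.76/100) × (1 + 41.1/100)⁻² × (1 − 0.0047×106)
= 1.098 × 0.5023 × 0.5018 = 0.2766
R_B = 0.2766 × 249 = 68.9 Ω

68.9 Ω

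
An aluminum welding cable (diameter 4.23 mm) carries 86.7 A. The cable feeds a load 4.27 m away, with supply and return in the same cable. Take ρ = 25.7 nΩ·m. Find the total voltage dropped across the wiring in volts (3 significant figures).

ρ = 25.7 nΩ·m = 2.57×10^-8 Ω·m
A = π(d/2)² = π(2.1150e-03 m)² = 1.405e-05 m²
Total conductor length (both ways) L = 2 × 4.27 = 8.54 m
R = ρL/A = (2.57×10^-8)(8.54)/(1.405e-05) = 0.01562 Ω
V = IR = 86.7 × 0.01562 = 1.35 V

1.35 V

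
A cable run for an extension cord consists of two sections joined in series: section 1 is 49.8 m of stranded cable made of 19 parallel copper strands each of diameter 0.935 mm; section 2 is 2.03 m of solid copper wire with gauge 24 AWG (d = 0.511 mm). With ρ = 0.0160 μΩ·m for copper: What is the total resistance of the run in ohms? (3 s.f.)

ρ = 0.0160 μΩ·m = 1.60×10^-8 Ω·m
Section 1: A_strand = π(4.6750e-04)² = 6.866e-07 m²; R₁ = ρL/(N·A_s) = (1.60×10^-8)(49.8)/(19×6.866e-07) = 0.06108 Ω
Section 2: A = π(0.511/2 mm)² = π(2.5550e-04 m)² = 2.051e-07 m²
R₂ = (1.60×10^-8)(2.03)/(2.051e-07) = 0.1584 Ω
R = R₁ + R₂ = 0.219 Ω

0.219 Ω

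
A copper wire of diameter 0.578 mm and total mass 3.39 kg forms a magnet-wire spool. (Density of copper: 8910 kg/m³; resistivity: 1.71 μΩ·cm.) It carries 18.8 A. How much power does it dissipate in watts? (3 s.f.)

ρ = 1.71 μΩ·cm = 1.71×10^-8 Ω·m
A = π(d/2)² = π(2.8900e-04 m)² = 2.6239e-07 m²
L = m/(density·A) = 3.39/(8910×2.6239e-07) = 1450 m
R = ρL/A = (1.71×10^-8)(1450)/(2.6239e-07) = 94.5 Ω
P = I²R = (18.8)² × 94.5 = 33400 W

33400 W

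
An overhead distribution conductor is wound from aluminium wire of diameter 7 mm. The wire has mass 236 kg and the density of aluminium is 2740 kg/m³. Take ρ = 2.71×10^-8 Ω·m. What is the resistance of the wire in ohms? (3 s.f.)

1.58 Ω

A = π(d/2)² = π(3.5000e-03 m)² = 3.8485e-05 m²
L = m/(density·A) = 236/(2740×3.8485e-05) = 2238 m
R = ρL/A = (2.71×10^-8)(2238)/(3.8485e-05) = 1.58 Ω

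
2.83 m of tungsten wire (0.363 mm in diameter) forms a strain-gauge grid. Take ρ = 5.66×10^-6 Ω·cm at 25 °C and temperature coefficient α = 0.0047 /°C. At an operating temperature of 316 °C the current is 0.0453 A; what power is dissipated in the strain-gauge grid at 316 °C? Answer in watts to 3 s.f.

ρ = 5.66×10^-6 Ω·cm = 5.66×10^-8 Ω·m
A = π(d/2)² = π(1.8150e-04 m)² = 1.035e-07 m²
R₍25₎ = ρL/A = (5.66×10^-8)(2.83)/(1.035e-07) = 1.548 Ω
R₍316₎ = R₍25₎(1 + αΔT) = 1.548 × (1 + 0.0047×291) = 3.665 Ω
P = I²R = (0.0453)² × 3.665 = 0.00752 W

0.00752 W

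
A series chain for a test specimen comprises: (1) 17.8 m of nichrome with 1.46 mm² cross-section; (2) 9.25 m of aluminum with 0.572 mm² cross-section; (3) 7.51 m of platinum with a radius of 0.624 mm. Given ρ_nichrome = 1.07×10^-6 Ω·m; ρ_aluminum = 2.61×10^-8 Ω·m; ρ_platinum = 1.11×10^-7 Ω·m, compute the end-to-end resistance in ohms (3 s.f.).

Seg 1: A = 1.46 mm² = 1.460e-06 m²
R_1 = (1.07×10^-6)(17.8)/(1.460e-06) = 13.05 Ω
Seg 2: A = 0.572 mm² = 5.720e-07 m²
R_2 = (2.61×10^-8)(9.25)/(5.720e-07) = 0.4221 Ω
Seg 3: A = πr² = π(6.2400e-04 m)² = 1.223e-06 m²
R_3 = (1.11×10^-7)(7.51)/(1.223e-06) = 0.6815 Ω
R_total = R_1 + R_2 + R_3 = 14.1 Ω

14.1 Ω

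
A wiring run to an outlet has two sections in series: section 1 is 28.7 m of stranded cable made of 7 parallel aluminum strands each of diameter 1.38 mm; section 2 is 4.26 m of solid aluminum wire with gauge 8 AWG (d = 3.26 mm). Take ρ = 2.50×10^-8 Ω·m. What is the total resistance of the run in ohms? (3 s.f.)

Section 1: A_strand = π(6.9000e-04)² = 1.496e-06 m²; R₁ = ρL/(N·A_s) = (2.50×10^-8)(28.7)/(7×1.496e-06) = 0.06853 Ω
Section 2: A = π(3.26/2 mm)² = π(1.6300e-03 m)² = 8.347e-06 m²
R₂ = (2.50×10^-8)(4.26)/(8.347e-06) = 0.01276 Ω
R = R₁ + R₂ = 0.0813 Ω

0.0813 Ω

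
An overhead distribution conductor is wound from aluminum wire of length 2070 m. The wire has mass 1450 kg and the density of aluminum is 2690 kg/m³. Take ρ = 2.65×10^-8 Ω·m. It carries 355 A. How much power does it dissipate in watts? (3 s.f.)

26500 W

A = m/(density·L) = 1450/(2690×2070) = 2.6040e-04 m²
R = ρL/A = (2.65×10^-8)(2070)/(2.6040e-04) = 0.2107 Ω
P = I²R = (355)² × 0.2107 = 26500 W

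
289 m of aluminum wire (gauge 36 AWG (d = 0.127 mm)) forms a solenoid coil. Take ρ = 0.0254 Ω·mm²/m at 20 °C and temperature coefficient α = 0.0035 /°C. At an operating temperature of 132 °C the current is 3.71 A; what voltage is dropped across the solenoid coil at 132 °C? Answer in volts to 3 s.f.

2990 V

ρ = 0.0254 Ω·mm²/m = 2.54×10^-8 Ω·m
A = π(0.127/2 mm)² = π(6.3500e-05 m)² = 1.267e-08 m²
R₍20₎ = ρL/A = (2.54×10^-8)(289)/(1.267e-08) = 579.5 Ω
R₍132₎ = R₍20₎(1 + αΔT) = 579.5 × (1 + 0.0035×112) = 806.6 Ω
V = IR = 3.71 × 806.6 = 2990 V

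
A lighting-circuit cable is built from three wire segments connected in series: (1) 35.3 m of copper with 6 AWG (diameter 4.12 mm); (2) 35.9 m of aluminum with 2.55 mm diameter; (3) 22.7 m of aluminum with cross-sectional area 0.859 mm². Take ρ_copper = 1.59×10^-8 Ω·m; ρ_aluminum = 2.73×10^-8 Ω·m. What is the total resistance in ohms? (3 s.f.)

Seg 1: A = π(4.12/2 mm)² = π(2.0600e-03 m)² = 1.333e-05 m²
R_1 = (1.59×10^-8)(35.3)/(1.333e-05) = 0.0421 Ω
Seg 2: A = π(d/2)² = π(1.2750e-03 m)² = 5.107e-06 m²
R_2 = (2.73×10^-8)(35.9)/(5.107e-06) = 0.1919 Ω
Seg 3: A = 0.859 mm² = 8.590e-07 m²
R_3 = (2.73×10^-8)(22.7)/(8.590e-07) = 0.7214 Ω
R_total = R_1 + R_2 + R_3 = 0.955 Ω

0.955 Ω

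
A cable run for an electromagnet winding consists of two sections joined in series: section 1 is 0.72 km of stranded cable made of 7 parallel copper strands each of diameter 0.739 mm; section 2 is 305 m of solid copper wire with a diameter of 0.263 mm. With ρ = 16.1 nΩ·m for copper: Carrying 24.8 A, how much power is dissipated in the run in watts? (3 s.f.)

58000 W

ρ = 16.1 nΩ·m = 1.61×10^-8 Ω·m
Section 1: A_strand = π(3.6950e-04)² = 4.289e-07 m²; R₁ = ρL/(N·A_s) = (1.61×10^-8)(720)/(7×4.289e-07) = 3.861 Ω
Section 2: A = π(d/2)² = π(1.3150e-04 m)² = 5.433e-08 m²
R₂ = (1.61×10^-8)(305)/(5.433e-08) = 90.39 Ω
R = R₁ + R₂ = 94.25 Ω
P = I²R = (24.8)² × 94.25 = 58000 W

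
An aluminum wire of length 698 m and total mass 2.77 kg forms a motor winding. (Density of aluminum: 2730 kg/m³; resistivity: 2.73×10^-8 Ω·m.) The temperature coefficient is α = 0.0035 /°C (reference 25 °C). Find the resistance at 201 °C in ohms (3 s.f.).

A = m/(density·L) = 2.77/(2730×698) = 1.4537e-06 m²
R = ρL/A = (2.73×10^-8)(698)/(1.4537e-06) = 13.11 Ω
R(201 °C) = 13.11 × (1 + 0.0035×176) = 21.2 Ω

21.2 Ω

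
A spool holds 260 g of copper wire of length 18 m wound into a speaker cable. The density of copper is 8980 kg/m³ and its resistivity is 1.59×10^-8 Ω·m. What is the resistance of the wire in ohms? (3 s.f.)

0.178 Ω

A = m/(density·L) = 0.26/(8980×18) = 1.6085e-06 m²
R = ρL/A = (1.59×10^-8)(18)/(1.6085e-06) = 0.178 Ω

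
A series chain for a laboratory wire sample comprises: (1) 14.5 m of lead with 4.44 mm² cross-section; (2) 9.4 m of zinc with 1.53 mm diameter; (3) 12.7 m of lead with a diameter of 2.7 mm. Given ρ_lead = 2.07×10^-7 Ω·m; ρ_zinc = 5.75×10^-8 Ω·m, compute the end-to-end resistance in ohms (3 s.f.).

1.43 Ω

Seg 1: A = 4.44 mm² = 4.440e-06 m²
R_1 = (2.07×10^-7)(14.5)/(4.440e-06) = 0.676 Ω
Seg 2: A = π(d/2)² = π(7.6500e-04 m)² = 1.839e-06 m²
R_2 = (5.75×10^-8)(9.4)/(1.839e-06) = 0.294 Ω
Seg 3: A = π(d/2)² = π(1.3500e-03 m)² = 5.726e-06 m²
R_3 = (2.07×10^-7)(12.7)/(5.726e-06) = 0.4592 Ω
R_total = R_1 + R_2 + R_3 = 1.43 Ω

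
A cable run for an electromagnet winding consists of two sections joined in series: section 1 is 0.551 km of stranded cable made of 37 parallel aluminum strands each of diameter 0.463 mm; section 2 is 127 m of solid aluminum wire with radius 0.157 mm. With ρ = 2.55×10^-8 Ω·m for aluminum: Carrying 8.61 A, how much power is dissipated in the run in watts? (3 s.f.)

Section 1: A_strand = π(2.3150e-04)² = 1.684e-07 m²; R₁ = ρL/(N·A_s) = (2.55×10^-8)(551)/(37×1.684e-07) = 2.255 Ω
Section 2: A = πr² = π(1.5700e-04 m)² = 7.744e-08 m²
R₂ = (2.55×10^-8)(127)/(7.744e-08) = 41.82 Ω
R = R₁ + R₂ = 44.08 Ω
P = I²R = (8.61)² × 44.08 = 3270 W

3270 W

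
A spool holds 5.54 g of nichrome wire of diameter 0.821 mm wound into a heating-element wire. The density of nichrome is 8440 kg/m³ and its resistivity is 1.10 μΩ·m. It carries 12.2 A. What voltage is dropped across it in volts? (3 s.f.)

31.4 V

ρ = 1.10 μΩ·m = 1.10×10^-6 Ω·m
A = π(d/2)² = π(4.1050e-04 m)² = 5.2939e-07 m²
L = m/(density·A) = 0.00554/(8440×5.2939e-07) = 1.24 m
R = ρL/A = (1.10×10^-6)(1.24)/(5.2939e-07) = 2.576 Ω
V = IR = 12.2 × 2.576 = 31.4 V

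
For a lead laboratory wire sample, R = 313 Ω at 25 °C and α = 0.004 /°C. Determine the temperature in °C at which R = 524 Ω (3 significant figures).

R = R₀(1 + α(T − T₀)) ⇒ T = T₀ + (R/R₀ − 1)/α
T = 25 + (524/313 − 1)/0.004 = 25 + (0.6741)/0.004 = 194 °C

194 °C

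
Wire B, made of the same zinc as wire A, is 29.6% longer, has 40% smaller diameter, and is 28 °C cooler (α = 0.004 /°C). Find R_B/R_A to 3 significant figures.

3.20

R ∝ ρL/d² with ρ ∝ (1+αΔT), so R_B/R_A = (1 + 29.6/100) × (1 − 40/100)⁻² × (1 − 0.004×28)
= 1.296 × 2.778 × 0.888 = 3.20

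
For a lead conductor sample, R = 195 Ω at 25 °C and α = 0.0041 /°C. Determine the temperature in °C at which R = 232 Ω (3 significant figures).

R = R₀(1 + α(T − T₀)) ⇒ T = T₀ + (R/R₀ − 1)/α
T = 25 + (232/195 − 1)/0.0041 = 25 + (0.1897)/0.0041 = 71.3 °C

71.3 °C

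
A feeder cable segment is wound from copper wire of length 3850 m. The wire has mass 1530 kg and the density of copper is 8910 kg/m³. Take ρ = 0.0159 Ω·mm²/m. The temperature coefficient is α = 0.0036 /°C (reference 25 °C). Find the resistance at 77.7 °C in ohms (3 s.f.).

1.63 Ω

ρ = 0.0159 Ω·mm²/m = 1.59×10^-8 Ω·m
A = m/(density·L) = 1530/(8910×3850) = 4.4602e-05 m²
R = ρL/A = (1.59×10^-8)(3850)/(4.4602e-05) = 1.372 Ω
R(77.7 °C) = 1.372 × (1 + 0.0036×52.7) = 1.63 Ω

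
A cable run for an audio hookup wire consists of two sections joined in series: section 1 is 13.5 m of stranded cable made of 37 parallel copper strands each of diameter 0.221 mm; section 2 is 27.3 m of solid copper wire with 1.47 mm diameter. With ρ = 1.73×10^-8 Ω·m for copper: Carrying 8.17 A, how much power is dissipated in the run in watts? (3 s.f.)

Section 1: A_strand = π(1.1050e-04)² = 3.836e-08 m²; R₁ = ρL/(N·A_s) = (1.73×10^-8)(13.5)/(37×3.836e-08) = 0.1646 Ω
Section 2: A = π(d/2)² = π(7.3500e-04 m)² = 1.697e-06 m²
R₂ = (1.73×10^-8)(27.3)/(1.697e-06) = 0.2783 Ω
R = R₁ + R₂ = 0.4428 Ω
P = I²R = (8.17)² × 0.4428 = 29.6 W

29.6 W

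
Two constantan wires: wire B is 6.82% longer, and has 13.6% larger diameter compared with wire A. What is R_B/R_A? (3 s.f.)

R ∝ L/d², so R_B/R_A = (1 + 6.82/100) × (1 + 13.6/100)⁻²
= 1.068 × 0.7749 = 0.828

0.828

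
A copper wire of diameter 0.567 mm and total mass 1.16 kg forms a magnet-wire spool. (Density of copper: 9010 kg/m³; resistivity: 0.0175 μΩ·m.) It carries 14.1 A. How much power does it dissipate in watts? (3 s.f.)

7030 W

ρ = 0.0175 μΩ·m = 1.75×10^-8 Ω·m
A = π(d/2)² = π(2.8350e-04 m)² = 2.5250e-07 m²
L = m/(density·A) = 1.16/(9010×2.5250e-07) = 509.9 m
R = ρL/A = (1.75×10^-8)(509.9)/(2.5250e-07) = 35.34 Ω
P = I²R = (14.1)² × 35.34 = 7030 W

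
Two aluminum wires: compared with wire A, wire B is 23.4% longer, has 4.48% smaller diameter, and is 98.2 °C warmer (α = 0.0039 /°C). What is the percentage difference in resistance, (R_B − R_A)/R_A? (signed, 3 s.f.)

87.0%

R ∝ ρL/d² with ρ ∝ (1+αΔT), so R_B/R_A = (1 + 23.4/100) × (1 − 4.48/100)⁻² × (1 + 0.0039×98.2)
= 1.234 × 1.096 × 1.383 = 1.87
(R_B − R_A)/R_A = 1.87 − 1 = 87.0%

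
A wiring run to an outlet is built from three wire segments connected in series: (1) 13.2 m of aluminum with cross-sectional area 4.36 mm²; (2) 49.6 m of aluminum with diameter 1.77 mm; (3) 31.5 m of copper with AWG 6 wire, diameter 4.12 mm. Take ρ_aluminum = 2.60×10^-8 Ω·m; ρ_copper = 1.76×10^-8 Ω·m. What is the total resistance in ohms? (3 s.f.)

Seg 1: A = 4.36 mm² = 4.360e-06 m²
R_1 = (2.60×10^-8)(13.2)/(4.360e-06) = 0.07872 Ω
Seg 2: A = π(d/2)² = π(8.8500e-04 m)² = 2.461e-06 m²
R_2 = (2.60×10^-8)(49.6)/(2.461e-06) = 0.5241 Ω
Seg 3: A = π(4.12/2 mm)² = π(2.0600e-03 m)² = 1.333e-05 m²
R_3 = (1.76×10^-8)(31.5)/(1.333e-05) = 0.04159 Ω
R_total = R_1 + R_2 + R_3 = 0.644 Ω

0.644 Ω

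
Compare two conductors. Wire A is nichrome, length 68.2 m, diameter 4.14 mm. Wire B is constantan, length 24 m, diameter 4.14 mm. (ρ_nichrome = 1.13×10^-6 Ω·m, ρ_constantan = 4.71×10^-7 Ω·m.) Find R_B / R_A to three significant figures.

0.147

R ∝ ρL/d², so R_B/R_A = (ρ_B/ρ_A) × (L_B/L_A)
= (4.71×10^-7/1.13×10^-6) × (24/68.2) = 0.147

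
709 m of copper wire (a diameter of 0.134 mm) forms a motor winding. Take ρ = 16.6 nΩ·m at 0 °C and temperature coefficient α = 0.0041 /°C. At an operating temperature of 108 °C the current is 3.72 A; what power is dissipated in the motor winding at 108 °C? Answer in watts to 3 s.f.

ρ = 16.6 nΩ·m = 1.66×10^-8 Ω·m
A = π(d/2)² = π(6.7000e-05 m)² = 1.410e-08 m²
R₍0₎ = ρL/A = (1.66×10^-8)(709)/(1.410e-08) = 834.6 Ω
R₍108₎ = R₍0₎(1 + αΔT) = 834.6 × (1 + 0.0041×108) = 1204 Ω
P = I²R = (3.72)² × 1204 = 16700 W

16700 W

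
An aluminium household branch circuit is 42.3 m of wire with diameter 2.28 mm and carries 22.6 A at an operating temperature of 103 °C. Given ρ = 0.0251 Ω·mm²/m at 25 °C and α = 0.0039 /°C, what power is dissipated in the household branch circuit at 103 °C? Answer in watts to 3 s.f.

173 W

ρ = 0.0251 Ω·mm²/m = 2.51×10^-8 Ω·m
A = π(d/2)² = π(1.1400e-03 m)² = 4.083e-06 m²
R₍25₎ = ρL/A = (2.51×10^-8)(42.3)/(4.083e-06) = 0.26 Ω
R₍103₎ = R₍25₎(1 + αΔT) = 0.26 × (1 + 0.0039×78) = 0.3392 Ω
P = I²R = (22.6)² × 0.3392 = 173 W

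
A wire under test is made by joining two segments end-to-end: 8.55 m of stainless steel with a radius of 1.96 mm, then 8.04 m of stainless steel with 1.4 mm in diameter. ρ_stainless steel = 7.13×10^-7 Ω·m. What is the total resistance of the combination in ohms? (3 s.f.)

Segment 1: A = πr² = π(1.9600e-03 m)² = 1.207e-05 m²
R₁ = ρL/A = (7.13×10^-7)(8.55)/(1.207e-05) = 0.5051 Ω
Segment 2: A = π(d/2)² = π(7.0000e-04 m)² = 1.539e-06 m²
R₂ = (7.13×10^-7)(8.04)/(1.539e-06) = 3.724 Ω
R = R₁ + R₂ = 4.23 Ω

4.23 Ω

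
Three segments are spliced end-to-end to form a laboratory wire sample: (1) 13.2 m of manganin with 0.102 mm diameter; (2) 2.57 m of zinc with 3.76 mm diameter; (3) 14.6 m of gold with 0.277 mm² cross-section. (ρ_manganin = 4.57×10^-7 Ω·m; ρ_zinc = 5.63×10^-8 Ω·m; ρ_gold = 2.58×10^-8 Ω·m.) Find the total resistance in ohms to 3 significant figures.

Seg 1: A = π(d/2)² = π(5.1000e-05 m)² = 8.171e-09 m²
R_1 = (4.57×10^-7)(13.2)/(8.171e-09) = 738.2 Ω
Seg 2: A = π(d/2)² = π(1.8800e-03 m)² = 1.110e-05 m²
R_2 = (5.63×10^-8)(2.57)/(1.110e-05) = 0.01303 Ω
Seg 3: A = 0.277 mm² = 2.770e-07 m²
R_3 = (2.58×10^-8)(14.6)/(2.770e-07) = 1.36 Ω
R_total = R_1 + R_2 + R_3 = 740 Ω

740 Ω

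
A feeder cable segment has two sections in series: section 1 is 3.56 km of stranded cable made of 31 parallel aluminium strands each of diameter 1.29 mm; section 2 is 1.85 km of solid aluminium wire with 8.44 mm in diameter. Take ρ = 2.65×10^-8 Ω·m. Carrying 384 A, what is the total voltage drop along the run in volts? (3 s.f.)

1230 V

Section 1: A_strand = π(6.4500e-04)² = 1.307e-06 m²; R₁ = ρL/(N·A_s) = (2.65×10^-8)(3560)/(31×1.307e-06) = 2.328 Ω
Section 2: A = π(d/2)² = π(4.2200e-03 m)² = 5.595e-05 m²
R₂ = (2.65×10^-8)(1850)/(5.595e-05) = 0.8763 Ω
R = R₁ + R₂ = 3.205 Ω
V = IR = 384 × 3.205 = 1230 V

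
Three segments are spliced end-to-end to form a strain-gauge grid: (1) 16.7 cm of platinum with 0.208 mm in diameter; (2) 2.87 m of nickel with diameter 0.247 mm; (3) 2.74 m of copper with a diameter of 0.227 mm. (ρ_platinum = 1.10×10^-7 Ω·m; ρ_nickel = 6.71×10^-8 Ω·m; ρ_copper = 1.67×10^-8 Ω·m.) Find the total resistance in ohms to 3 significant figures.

Seg 1: A = π(d/2)² = π(1.0400e-04 m)² = 3.398e-08 m²
R_1 = (1.10×10^-7)(0.167)/(3.398e-08) = 0.5406 Ω
Seg 2: A = π(d/2)² = π(1.2350e-04 m)² = 4.792e-08 m²
R_2 = (6.71×10^-8)(2.87)/(4.792e-08) = 4.019 Ω
Seg 3: A = π(d/2)² = π(1.1350e-04 m)² = 4.047e-08 m²
R_3 = (1.67×10^-8)(2.74)/(4.047e-08) = 1.131 Ω
R_total = R_1 + R_2 + R_3 = 5.69 Ω

5.69 Ω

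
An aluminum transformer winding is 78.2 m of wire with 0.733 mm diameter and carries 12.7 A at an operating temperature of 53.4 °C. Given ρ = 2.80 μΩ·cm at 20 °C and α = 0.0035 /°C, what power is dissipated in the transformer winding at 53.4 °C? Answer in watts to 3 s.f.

ρ = 2.80 μΩ·cm = 2.80×10^-8 Ω·m
A = π(d/2)² = π(3.6650e-04 m)² = 4.220e-07 m²
R₍20₎ = ρL/A = (2.80×10^-8)(78.2)/(4.220e-07) = 5.189 Ω
R₍53.4₎ = R₍20₎(1 + αΔT) = 5.189 × (1 + 0.0035×33.4) = 5.795 Ω
P = I²R = (12.7)² × 5.795 = 935 W

935 W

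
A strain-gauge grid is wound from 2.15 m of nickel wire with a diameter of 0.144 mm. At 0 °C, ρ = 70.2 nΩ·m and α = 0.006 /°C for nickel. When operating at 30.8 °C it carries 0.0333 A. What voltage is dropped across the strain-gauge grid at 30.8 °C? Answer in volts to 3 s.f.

ρ = 70.2 nΩ·m = 7.02×10^-8 Ω·m
A = π(d/2)² = π(7.2000e-05 m)² = 1.629e-08 m²
R₍0₎ = ρL/A = (7.02×10^-8)(2.15)/(1.629e-08) = 9.267 Ω
R₍30.8₎ = R₍0₎(1 + αΔT) = 9.267 × (1 + 0.006×30.8) = 10.98 Ω
V = IR = 0.0333 × 10.98 = 0.366 V

0.366 V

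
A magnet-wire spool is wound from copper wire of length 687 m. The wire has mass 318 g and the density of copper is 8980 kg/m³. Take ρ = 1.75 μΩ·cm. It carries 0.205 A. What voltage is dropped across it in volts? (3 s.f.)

47.8 V

ρ = 1.75 μΩ·cm = 1.75×10^-8 Ω·m
A = m/(density·L) = 0.318/(8980×687) = 5.1546e-08 m²
R = ρL/A = (1.75×10^-8)(687)/(5.1546e-08) = 233.2 Ω
V = IR = 0.205 × 233.2 = 47.8 V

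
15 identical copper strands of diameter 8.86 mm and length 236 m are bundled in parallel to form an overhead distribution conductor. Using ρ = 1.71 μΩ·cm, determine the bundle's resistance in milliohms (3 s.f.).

4.36 mΩ

ρ = 1.71 μΩ·cm = 1.71×10^-8 Ω·m
A_strand = π(4.4300e-03 m)² = 6.165e-05 m²
R_strand = ρL/A = (1.71×10^-8)(236)/(6.165e-05) = 0.06546 Ω
R_total = R_strand/N = 0.06546/15 = 4.36 mΩ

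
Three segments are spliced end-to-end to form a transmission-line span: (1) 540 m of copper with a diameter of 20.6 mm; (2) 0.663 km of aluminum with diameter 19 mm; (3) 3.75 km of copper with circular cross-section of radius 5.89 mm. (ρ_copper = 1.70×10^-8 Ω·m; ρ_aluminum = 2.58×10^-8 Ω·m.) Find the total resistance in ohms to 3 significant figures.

0.673 Ω

Seg 1: A = π(d/2)² = π(1.0300e-02 m)² = 3.333e-04 m²
R_1 = (1.70×10^-8)(540)/(3.333e-04) = 0.02754 Ω
Seg 2: A = π(d/2)² = π(9.5000e-03 m)² = 2.835e-04 m²
R_2 = (2.58×10^-8)(663)/(2.835e-04) = 0.06033 Ω
Seg 3: A = πr² = π(5.8900e-03 m)² = 1.090e-04 m²
R_3 = (1.70×10^-8)(3750)/(1.090e-04) = 0.5849 Ω
R_total = R_1 + R_2 + R_3 = 0.673 Ω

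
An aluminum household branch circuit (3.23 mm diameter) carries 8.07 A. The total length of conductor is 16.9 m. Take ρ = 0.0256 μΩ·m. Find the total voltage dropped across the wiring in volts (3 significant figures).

ρ = 0.0256 μΩ·m = 2.56×10^-8 Ω·m
A = π(d/2)² = π(1.6150e-03 m)² = 8.194e-06 m²
R = ρL/A = (2.56×10^-8)(16.9)/(8.194e-06) = 0.0528 Ω
V = IR = 8.07 × 0.0528 = 0.426 V

0.426 V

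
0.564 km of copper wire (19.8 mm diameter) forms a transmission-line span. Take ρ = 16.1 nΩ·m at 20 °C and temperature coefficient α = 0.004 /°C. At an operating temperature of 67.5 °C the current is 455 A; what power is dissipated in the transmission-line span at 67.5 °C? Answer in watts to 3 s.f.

ρ = 16.1 nΩ·m = 1.61×10^-8 Ω·m
A = π(d/2)² = π(9.9000e-03 m)² = 3.079e-04 m²
R₍20₎ = ρL/A = (1.61×10^-8)(564)/(3.079e-04) = 0.02949 Ω
R₍67.5₎ = R₍20₎(1 + αΔT) = 0.02949 × (1 + 0.004×47.5) = 0.03509 Ω
P = I²R = (455)² × 0.03509 = 7270 W

7270 W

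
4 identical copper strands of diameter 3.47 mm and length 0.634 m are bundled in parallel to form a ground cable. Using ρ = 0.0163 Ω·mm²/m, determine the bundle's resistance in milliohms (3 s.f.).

0.273 mΩ

ρ = 0.0163 Ω·mm²/m = 1.63×10^-8 Ω·m
A_strand = π(1.7350e-03 m)² = 9.457e-06 m²
R_strand = ρL/A = (1.63×10^-8)(0.634)/(9.457e-06) = 0.001093 Ω
R_total = R_strand/N = 0.001093/4 = 0.273 mΩ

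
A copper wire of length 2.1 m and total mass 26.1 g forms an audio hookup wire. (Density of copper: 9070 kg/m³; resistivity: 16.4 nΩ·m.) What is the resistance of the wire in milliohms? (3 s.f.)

25.1 mΩ

ρ = 16.4 nΩ·m = 1.64×10^-8 Ω·m
A = m/(density·L) = 0.0261/(9070×2.1) = 1.3703e-06 m²
R = ρL/A = (1.64×10^-8)(2.1)/(1.3703e-06) = 25.1 mΩ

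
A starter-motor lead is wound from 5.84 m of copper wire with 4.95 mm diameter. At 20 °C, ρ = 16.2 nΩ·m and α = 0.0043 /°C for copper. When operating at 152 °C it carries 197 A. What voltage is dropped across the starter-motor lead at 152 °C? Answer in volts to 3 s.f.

1.52 V

ρ = 16.2 nΩ·m = 1.62×10^-8 Ω·m
A = π(d/2)² = π(2.4750e-03 m)² = 1.924e-05 m²
R₍20₎ = ρL/A = (1.62×10^-8)(5.84)/(1.924e-05) = 0.004916 Ω
R₍152₎ = R₍20₎(1 + αΔT) = 0.004916 × (1 + 0.0043×132) = 0.007707 Ω
V = IR = 197 × 0.007707 = 1.52 V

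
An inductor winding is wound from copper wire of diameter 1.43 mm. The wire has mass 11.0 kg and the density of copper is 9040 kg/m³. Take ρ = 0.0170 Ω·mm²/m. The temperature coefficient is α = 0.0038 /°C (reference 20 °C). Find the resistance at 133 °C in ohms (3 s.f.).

ρ = 0.0170 Ω·mm²/m = 1.70×10^-8 Ω·m
A = π(d/2)² = π(7.1500e-04 m)² = 1.6061e-06 m²
L = m/(density·A) = 11/(9040×1.6061e-06) = 757.6 m
R = ρL/A = (1.70×10^-8)(757.6)/(1.6061e-06) = 8.02 Ω
R(133 °C) = 8.02 × (1 + 0.0038×113) = 11.5 Ω

11.5 Ω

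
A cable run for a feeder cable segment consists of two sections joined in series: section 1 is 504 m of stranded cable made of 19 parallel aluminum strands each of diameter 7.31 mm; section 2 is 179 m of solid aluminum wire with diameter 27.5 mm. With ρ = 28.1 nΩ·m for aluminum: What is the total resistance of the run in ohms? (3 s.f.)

ρ = 28.1 nΩ·m = 2.81×10^-8 Ω·m
Section 1: A_strand = π(3.6550e-03)² = 4.197e-05 m²; R₁ = ρL/(N·A_s) = (2.81×10^-8)(504)/(19×4.197e-05) = 0.01776 Ω
Section 2: A = π(d/2)² = π(1.3750e-02 m)² = 5.940e-04 m²
R₂ = (2.81×10^-8)(179)/(5.940e-04) = 0.008468 Ω
R = R₁ + R₂ = 0.0262 Ω

0.0262 Ω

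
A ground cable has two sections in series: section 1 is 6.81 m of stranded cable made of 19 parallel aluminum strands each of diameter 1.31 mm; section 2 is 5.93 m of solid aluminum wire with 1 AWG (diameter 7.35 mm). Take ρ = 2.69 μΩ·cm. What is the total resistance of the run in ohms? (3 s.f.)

0.0109 Ω

ρ = 2.69 μΩ·cm = 2.69×10^-8 Ω·m
Section 1: A_strand = π(6.5500e-04)² = 1.348e-06 m²; R₁ = ρL/(N·A_s) = (2.69×10^-8)(6.81)/(19×1.348e-06) = 0.007153 Ω
Section 2: A = π(7.35/2 mm)² = π(3.6750e-03 m)² = 4.243e-05 m²
R₂ = (2.69×10^-8)(5.93)/(4.243e-05) = 0.00376 Ω
R = R₁ + R₂ = 0.0109 Ω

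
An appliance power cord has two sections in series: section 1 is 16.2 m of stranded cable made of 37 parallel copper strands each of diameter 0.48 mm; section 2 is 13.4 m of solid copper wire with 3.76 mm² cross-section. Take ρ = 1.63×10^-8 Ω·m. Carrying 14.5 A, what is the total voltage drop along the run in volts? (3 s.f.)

1.41 V

Section 1: A_strand = π(2.4000e-04)² = 1.810e-07 m²; R₁ = ρL/(N·A_s) = (1.63×10^-8)(16.2)/(37×1.810e-07) = 0.03944 Ω
Section 2: A = 3.76 mm² = 3.760e-06 m²
R₂ = (1.63×10^-8)(13.4)/(3.760e-06) = 0.05809 Ω
R = R₁ + R₂ = 0.09753 Ω
V = IR = 14.5 × 0.09753 = 1.41 V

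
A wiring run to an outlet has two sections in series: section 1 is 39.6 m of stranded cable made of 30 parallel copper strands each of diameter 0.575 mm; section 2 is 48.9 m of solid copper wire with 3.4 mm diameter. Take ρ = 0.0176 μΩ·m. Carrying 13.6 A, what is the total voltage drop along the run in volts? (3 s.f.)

2.51 V

ρ = 0.0176 μΩ·m = 1.76×10^-8 Ω·m
Section 1: A_strand = π(2.8750e-04)² = 2.597e-07 m²; R₁ = ρL/(N·A_s) = (1.76×10^-8)(39.6)/(30×2.597e-07) = 0.08947 Ω
Section 2: A = π(d/2)² = π(1.7000e-03 m)² = 9.079e-06 m²
R₂ = (1.76×10^-8)(48.9)/(9.079e-06) = 0.09479 Ω
R = R₁ + R₂ = 0.1843 Ω
V = IR = 13.6 × 0.1843 = 2.51 V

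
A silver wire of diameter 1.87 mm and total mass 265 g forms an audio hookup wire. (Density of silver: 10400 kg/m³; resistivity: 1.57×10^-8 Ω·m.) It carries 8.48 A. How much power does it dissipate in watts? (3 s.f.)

3.81 W

A = π(d/2)² = π(9.3500e-04 m)² = 2.7465e-06 m²
L = m/(density·A) = 0.265/(10400×2.7465e-06) = 9.278 m
R = ρL/A = (1.57×10^-8)(9.278)/(2.7465e-06) = 0.05304 Ω
P = I²R = (8.48)² × 0.05304 = 3.81 W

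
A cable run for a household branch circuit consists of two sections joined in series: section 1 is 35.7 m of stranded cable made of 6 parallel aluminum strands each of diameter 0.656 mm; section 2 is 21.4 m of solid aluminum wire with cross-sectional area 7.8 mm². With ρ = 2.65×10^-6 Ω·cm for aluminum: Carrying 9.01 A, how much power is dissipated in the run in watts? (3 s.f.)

ρ = 2.65×10^-6 Ω·cm = 2.65×10^-8 Ω·m
Section 1: A_strand = π(3.2800e-04)² = 3.380e-07 m²; R₁ = ρL/(N·A_s) = (2.65×10^-8)(35.7)/(6×3.380e-07) = 0.4665 Ω
Section 2: A = 7.8 mm² = 7.800e-06 m²
R₂ = (2.65×10^-8)(21.4)/(7.800e-06) = 0.07271 Ω
R = R₁ + R₂ = 0.5392 Ω
P = I²R = (9.01)² × 0.5392 = 43.8 W

43.8 W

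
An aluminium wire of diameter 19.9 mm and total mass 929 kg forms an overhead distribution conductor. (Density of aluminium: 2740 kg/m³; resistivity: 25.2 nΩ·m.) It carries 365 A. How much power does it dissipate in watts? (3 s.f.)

11800 W

ρ = 25.2 nΩ·m = 2.52×10^-8 Ω·m
A = π(d/2)² = π(9.9500e-03 m)² = 3.1103e-04 m²
L = m/(density·A) = 929/(2740×3.1103e-04) = 1090 m
R = ρL/A = (2.52×10^-8)(1090)/(3.1103e-04) = 0.08832 Ω
P = I²R = (365)² × 0.08832 = 11800 W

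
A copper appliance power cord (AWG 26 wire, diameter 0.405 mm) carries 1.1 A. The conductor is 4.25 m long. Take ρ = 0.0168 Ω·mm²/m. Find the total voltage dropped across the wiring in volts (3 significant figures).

ρ = 0.0168 Ω·mm²/m = 1.68×10^-8 Ω·m
A = π(0.405/2 mm)² = π(2.0250e-04 m)² = 1.288e-07 m²
R = ρL/A = (1.68×10^-8)(4.25)/(1.288e-07) = 0.5542 Ω
V = IR = 1.1 × 0.5542 = 0.610 V

0.610 V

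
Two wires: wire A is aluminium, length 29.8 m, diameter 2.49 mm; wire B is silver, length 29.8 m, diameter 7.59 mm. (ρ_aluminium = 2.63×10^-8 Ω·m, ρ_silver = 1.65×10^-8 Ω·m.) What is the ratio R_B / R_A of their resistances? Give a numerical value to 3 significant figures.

0.0675

R ∝ ρL/d², so R_B/R_A = (ρ_B/ρ_A) × (d_A/d_B)²
= (1.65×10^-8/2.63×10^-8) × (2.49/7.59)² = 0.0675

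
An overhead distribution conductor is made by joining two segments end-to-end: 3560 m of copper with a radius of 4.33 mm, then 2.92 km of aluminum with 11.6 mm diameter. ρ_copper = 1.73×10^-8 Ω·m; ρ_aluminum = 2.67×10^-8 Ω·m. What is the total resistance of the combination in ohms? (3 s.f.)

Segment 1: A = πr² = π(4.3300e-03 m)² = 5.890e-05 m²
R₁ = ρL/A = (1.73×10^-8)(3560)/(5.890e-05) = 1.046 Ω
Segment 2: A = π(d/2)² = π(5.8000e-03 m)² = 1.057e-04 m²
R₂ = (2.67×10^-8)(2920)/(1.057e-04) = 0.7377 Ω
R = R₁ + R₂ = 1.78 Ω

1.78 Ω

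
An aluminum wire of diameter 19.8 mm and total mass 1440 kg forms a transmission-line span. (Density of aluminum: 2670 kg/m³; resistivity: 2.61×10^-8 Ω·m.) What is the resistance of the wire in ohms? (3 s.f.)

0.148 Ω

A = π(d/2)² = π(9.9000e-03 m)² = 3.0791e-04 m²
L = m/(density·A) = 1440/(2670×3.0791e-04) = 1752 m
R = ρL/A = (2.61×10^-8)(1752)/(3.0791e-04) = 0.148 Ω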